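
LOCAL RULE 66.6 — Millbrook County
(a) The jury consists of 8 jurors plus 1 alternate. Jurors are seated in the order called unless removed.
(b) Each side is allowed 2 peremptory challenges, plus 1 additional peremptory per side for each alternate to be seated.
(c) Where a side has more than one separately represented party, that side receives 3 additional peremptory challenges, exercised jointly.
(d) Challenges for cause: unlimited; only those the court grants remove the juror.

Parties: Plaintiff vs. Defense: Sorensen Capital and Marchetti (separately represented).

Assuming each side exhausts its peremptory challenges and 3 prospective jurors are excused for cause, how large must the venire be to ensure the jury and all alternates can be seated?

Seats to fill: 8 + 1 alternates = 9.
Peremptories — Plaintiff: 2 + 1×1 = 3; Defense: 2 + 1×1 + 3 = 6; total 9.
For-cause removals: 3.
Minimum venire: 9 + 9 + 3 = 21.

21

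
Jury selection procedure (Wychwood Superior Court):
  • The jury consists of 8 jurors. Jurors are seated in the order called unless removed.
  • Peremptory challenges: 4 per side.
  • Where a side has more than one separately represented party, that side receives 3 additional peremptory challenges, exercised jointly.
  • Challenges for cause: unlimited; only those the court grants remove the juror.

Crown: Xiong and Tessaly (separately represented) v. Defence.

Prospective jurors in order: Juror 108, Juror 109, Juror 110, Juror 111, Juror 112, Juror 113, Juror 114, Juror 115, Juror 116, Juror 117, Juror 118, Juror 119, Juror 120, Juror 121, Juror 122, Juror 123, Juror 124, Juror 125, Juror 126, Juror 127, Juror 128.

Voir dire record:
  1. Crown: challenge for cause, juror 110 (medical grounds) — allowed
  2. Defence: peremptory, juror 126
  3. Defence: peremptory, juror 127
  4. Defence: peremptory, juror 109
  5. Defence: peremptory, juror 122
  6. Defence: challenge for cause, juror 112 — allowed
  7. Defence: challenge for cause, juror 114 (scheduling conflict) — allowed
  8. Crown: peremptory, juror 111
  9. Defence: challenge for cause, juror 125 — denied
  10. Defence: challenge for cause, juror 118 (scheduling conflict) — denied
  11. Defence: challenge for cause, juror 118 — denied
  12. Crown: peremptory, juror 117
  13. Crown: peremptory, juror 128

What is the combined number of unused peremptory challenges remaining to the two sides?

Crown allotment: 4 base + 3 multi-party = 7. Defence allotment: 4.
Crown peremptories used: #111, #117, #128 — 3 (the for-cause on #110 doesn't count).
Defence peremptories used: #126, #127, #109, #122 — 4 (for-cause on #112, #114, #125, #118, #118 don't count).
Remaining: (7 − 3) + (4 − 4) = 4.

4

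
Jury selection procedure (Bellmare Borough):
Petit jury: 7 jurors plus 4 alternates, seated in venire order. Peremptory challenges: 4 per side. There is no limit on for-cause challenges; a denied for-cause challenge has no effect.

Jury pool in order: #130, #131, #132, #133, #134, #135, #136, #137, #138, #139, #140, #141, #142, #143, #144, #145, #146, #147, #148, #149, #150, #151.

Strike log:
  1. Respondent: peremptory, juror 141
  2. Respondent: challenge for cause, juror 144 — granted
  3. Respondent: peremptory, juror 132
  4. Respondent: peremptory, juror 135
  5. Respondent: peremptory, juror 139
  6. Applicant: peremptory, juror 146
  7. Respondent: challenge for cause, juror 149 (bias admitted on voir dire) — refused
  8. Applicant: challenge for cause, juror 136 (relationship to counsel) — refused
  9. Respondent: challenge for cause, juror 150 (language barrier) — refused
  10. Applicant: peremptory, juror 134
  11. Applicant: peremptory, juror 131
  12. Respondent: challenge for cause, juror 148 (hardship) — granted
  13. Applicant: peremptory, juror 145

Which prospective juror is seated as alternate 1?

Removed: #131, #132, #134, #135, #139, #141, #144, #145, #146, #148. (#136, #149, #150 stay — for-cause denied.)
Seating in order: seats 1–7 → #130, #133, #136, #137, #138, #140, #142; alternates → #143, #147, #149, #150.
So alternate 1 is #143.

143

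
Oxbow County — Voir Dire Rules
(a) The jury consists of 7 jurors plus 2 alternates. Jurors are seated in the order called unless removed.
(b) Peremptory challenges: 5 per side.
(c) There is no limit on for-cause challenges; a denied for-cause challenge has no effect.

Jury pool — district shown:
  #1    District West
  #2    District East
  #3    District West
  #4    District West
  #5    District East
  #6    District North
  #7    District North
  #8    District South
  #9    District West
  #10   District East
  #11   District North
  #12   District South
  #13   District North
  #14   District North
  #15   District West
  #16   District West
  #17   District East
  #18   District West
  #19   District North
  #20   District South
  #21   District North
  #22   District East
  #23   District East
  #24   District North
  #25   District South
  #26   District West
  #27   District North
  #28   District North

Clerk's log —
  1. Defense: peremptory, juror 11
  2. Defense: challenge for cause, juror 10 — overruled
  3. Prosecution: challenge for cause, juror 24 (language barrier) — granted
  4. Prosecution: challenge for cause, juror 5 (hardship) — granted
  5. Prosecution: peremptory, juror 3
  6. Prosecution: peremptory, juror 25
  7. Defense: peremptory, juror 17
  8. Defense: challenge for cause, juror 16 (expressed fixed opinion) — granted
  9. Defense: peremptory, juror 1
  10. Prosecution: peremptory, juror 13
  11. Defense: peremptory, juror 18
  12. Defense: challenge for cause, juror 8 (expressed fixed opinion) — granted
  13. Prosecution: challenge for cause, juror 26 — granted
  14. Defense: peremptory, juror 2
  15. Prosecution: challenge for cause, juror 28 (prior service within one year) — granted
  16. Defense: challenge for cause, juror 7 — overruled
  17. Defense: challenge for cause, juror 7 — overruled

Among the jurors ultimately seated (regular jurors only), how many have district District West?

2

Removed: #1, #2, #3, #5, #8, #11, #13, #16, #17, #18, #24, #25, #26, #28.
Seated jurors 1–7: #4, #6, #7, #9, #10, #12, #14 (alternates #15, #19 not counted).
Of those, in District West: #4, #9 → 2.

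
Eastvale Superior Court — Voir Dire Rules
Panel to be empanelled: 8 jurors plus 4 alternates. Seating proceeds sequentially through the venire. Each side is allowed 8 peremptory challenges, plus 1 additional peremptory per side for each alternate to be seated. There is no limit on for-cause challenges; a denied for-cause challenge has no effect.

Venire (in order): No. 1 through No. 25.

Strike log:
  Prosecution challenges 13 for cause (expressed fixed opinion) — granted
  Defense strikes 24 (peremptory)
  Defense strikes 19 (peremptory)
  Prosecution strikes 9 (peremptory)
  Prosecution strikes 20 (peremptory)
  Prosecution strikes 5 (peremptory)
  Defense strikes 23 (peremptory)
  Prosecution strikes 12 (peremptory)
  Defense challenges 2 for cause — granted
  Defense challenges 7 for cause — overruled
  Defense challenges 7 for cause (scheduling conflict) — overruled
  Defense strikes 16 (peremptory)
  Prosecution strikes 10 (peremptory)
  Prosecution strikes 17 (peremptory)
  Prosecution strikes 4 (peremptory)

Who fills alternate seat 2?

Removed: #2, #4, #5, #9, #10, #12, #13, #16, #17, #19, #20, #23, #24. (#7 stays — for-cause denied.)
Filling seats in venire order through position 10: #1, #3, #6, #7, #8, #11, #14, #15, #18, #21.
So alternate 2 is #21.

21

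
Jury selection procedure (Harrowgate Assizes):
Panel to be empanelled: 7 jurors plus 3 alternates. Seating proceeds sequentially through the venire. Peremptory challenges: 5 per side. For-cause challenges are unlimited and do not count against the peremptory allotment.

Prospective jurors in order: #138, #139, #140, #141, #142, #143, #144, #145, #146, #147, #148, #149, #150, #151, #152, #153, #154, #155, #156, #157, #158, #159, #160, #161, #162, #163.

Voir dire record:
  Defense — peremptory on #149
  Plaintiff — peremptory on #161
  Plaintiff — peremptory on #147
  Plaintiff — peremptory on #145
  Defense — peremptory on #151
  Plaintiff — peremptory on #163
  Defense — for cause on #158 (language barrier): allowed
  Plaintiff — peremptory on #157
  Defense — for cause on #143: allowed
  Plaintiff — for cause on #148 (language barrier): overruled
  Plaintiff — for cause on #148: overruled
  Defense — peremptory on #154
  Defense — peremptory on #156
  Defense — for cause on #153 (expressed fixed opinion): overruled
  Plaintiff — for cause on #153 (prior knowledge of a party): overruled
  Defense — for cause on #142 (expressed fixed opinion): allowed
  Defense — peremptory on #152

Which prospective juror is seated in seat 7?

Removed: #142, #143, #145, #147, #149, #151, #152, #154, #156, #157, #158, #161, #163. (#148, #153 stay — for-cause denied.)
Filling seats in venire order through position 7: #138, #139, #140, #141, #144, #146, #148.
So seat 7 is #148.

148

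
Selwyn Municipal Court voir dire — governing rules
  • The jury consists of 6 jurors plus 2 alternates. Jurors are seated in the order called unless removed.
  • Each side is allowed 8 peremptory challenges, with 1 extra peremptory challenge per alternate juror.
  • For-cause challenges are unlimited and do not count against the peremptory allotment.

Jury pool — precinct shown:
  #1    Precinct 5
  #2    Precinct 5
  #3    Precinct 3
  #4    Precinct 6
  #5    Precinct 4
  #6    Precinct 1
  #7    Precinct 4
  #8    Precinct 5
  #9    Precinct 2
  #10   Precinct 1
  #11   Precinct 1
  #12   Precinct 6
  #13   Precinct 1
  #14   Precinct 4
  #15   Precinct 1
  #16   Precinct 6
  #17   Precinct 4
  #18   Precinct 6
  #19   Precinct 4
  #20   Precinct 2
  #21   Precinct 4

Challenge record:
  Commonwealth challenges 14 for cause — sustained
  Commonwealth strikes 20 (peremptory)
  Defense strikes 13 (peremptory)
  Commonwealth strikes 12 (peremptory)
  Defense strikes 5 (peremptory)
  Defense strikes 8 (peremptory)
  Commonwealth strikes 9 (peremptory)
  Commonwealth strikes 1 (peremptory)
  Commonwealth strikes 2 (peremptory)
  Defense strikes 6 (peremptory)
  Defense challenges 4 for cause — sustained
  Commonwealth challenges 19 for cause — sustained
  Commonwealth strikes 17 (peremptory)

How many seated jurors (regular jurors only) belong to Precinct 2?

Removed: #1, #2, #4, #5, #6, #8, #9, #12, #13, #14, #17, #19, #20.
Seated jurors 1–6: #3, #7, #10, #11, #15, #16 (alternates #18, #21 not counted).
None of those are in Precinct 2 → 0.

0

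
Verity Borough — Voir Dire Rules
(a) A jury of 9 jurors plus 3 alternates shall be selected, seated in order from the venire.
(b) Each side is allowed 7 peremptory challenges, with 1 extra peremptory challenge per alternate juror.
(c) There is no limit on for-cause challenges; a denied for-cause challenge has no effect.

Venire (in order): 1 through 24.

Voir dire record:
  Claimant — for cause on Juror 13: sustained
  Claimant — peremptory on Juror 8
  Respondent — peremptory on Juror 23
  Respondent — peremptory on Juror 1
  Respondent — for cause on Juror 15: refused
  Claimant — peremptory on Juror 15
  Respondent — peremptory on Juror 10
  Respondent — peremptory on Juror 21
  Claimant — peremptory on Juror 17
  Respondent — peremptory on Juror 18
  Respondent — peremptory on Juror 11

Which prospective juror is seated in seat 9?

14

Removed: #1, #8, #10, #11, #13, #15, #17, #18, #21, #23.
Filling seats in venire order through position 9: #2, #3, #4, #5, #6, #7, #9, #12, #14.
So seat 9 is #14.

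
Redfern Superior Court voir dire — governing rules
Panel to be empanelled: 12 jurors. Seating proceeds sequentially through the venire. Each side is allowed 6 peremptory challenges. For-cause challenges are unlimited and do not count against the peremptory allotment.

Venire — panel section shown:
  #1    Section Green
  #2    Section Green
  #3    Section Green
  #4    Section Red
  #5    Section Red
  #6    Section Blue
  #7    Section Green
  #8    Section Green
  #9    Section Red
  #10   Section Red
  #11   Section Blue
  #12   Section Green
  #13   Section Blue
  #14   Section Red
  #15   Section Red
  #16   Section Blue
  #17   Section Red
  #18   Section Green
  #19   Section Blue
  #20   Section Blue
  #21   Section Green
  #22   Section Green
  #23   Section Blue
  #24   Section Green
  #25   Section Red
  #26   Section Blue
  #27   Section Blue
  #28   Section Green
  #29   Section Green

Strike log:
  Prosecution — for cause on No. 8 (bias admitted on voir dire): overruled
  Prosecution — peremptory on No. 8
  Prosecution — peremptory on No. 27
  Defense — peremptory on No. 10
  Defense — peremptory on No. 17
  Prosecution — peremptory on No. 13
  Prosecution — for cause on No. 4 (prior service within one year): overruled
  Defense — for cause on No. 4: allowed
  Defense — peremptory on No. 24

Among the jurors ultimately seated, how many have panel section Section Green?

Removed: #4, #8, #10, #13, #17, #24, #27.
Seated jurors 1–12: #1, #2, #3, #5, #6, #7, #9, #11, #12, #14, #15, #16.
Of those, in Section Green: #1, #2, #3, #7, #12 → 5.

5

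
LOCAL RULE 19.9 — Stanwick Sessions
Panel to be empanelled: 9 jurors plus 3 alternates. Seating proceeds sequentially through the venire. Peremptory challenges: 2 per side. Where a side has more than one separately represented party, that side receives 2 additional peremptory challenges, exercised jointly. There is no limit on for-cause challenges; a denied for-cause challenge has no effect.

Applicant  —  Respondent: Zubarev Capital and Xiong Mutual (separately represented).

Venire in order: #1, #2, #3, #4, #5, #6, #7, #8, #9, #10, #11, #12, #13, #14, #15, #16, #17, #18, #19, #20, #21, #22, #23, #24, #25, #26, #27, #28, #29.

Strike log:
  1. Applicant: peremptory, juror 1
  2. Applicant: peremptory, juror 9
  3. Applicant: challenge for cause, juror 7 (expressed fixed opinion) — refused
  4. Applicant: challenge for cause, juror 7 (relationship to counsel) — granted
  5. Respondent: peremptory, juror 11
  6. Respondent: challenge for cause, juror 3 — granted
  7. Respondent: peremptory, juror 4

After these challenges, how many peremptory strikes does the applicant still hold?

Applicant allotment: 2.
Applicant peremptories used: #1, #9 — 2 (for-cause on #7, #7 don't count).
Remaining: 2 − 2 = 0.

0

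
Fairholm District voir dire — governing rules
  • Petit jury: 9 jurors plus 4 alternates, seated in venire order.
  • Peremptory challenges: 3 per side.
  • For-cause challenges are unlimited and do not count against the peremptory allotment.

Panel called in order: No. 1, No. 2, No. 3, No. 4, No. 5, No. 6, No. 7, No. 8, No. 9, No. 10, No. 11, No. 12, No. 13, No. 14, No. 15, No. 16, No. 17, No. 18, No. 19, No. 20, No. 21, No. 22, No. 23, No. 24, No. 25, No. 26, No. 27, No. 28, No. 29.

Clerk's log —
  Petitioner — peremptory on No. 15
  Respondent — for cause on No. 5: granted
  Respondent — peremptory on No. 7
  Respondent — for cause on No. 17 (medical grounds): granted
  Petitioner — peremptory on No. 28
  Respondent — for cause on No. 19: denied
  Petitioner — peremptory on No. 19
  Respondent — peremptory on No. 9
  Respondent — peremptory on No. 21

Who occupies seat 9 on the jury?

Removed: #5, #7, #9, #15, #17, #19, #21, #28.
Seating in order: seats 1–9 → #1, #2, #3, #4, #6, #8, #10, #11, #12; alternates → #13, #14, #16, #18.
So seat 9 is #12.

12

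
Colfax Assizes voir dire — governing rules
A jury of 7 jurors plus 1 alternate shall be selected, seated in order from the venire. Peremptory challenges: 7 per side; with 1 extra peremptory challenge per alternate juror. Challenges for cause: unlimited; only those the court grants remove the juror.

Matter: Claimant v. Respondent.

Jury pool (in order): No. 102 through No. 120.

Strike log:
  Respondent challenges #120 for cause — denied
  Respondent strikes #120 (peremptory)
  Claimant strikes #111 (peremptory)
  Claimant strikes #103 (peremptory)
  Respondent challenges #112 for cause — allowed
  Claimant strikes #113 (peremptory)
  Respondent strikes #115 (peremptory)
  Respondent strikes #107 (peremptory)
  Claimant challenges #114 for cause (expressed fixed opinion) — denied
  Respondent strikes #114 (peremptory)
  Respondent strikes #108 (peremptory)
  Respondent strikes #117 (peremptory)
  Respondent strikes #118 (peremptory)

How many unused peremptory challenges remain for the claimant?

Claimant allotment: 7 base + 1 × 1 alternate = 8.
Claimant peremptories used: #111, #103, #113 — 3 (the for-cause on #114 doesn't count).
Remaining: 8 − 3 = 5.

5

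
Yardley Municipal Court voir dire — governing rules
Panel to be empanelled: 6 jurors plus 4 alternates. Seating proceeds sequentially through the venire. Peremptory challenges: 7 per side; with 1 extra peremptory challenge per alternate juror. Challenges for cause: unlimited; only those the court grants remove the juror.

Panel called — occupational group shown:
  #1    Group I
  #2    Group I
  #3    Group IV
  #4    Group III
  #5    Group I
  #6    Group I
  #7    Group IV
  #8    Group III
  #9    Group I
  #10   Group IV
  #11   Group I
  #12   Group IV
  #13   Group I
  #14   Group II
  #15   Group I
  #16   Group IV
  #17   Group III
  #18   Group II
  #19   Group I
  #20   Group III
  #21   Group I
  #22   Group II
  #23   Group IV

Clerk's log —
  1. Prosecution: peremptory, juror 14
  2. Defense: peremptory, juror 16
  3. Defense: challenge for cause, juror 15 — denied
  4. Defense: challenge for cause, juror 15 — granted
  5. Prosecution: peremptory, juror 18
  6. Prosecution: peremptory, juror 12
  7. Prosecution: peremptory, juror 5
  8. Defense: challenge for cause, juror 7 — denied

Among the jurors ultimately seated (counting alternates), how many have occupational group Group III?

2

Removed: #5, #12, #14, #15, #16, #18.
Seated (10 incl. alternates): #1, #2, #3, #4, #6, #7, #8, #9, #10, #11.
Of those, in Group III: #4, #8 → 2.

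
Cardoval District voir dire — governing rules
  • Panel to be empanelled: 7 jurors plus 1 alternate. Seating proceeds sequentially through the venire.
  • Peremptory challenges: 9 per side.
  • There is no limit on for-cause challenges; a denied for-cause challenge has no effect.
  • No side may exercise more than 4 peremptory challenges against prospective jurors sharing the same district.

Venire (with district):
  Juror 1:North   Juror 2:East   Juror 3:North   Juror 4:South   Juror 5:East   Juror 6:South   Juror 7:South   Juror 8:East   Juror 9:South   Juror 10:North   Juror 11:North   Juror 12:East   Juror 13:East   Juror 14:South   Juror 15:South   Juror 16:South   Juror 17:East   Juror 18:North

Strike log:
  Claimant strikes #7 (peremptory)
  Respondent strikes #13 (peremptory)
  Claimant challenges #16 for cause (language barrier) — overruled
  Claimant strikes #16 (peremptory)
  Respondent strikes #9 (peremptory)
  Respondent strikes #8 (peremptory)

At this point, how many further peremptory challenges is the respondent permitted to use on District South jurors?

3

Respondent peremptories so far: #13, #9, #8 — 3 of 9 used, 6 left overall.
Against District South: #9 — 1 used; per-district cap 4 leaves 3.
Binding limit: min(6, 3) = 3.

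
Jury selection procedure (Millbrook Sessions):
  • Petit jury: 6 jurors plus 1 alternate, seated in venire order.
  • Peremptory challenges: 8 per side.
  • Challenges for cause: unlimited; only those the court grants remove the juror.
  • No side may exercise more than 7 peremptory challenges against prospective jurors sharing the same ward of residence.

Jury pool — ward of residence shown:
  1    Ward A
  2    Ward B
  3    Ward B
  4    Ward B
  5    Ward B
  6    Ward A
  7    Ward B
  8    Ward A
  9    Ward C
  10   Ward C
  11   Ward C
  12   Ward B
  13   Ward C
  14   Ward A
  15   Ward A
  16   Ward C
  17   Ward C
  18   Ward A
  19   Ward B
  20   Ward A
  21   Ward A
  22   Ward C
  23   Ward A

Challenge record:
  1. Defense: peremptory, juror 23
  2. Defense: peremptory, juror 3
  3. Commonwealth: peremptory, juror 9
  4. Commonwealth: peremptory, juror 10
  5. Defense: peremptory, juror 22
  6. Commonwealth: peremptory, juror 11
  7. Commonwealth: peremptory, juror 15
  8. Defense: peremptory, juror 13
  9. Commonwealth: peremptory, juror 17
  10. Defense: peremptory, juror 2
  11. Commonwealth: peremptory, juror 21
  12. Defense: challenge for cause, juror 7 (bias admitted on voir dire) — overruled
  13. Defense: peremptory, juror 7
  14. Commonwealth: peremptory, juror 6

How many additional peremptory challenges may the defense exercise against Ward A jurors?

2

Defense peremptories so far: #23, #3, #22, #13, #2, #7 — 6 of 8 used, 2 left overall.
Against Ward A: #23 — 1 used; per-ward cap 7 leaves 6.
Binding limit: min(2, 6) = 2.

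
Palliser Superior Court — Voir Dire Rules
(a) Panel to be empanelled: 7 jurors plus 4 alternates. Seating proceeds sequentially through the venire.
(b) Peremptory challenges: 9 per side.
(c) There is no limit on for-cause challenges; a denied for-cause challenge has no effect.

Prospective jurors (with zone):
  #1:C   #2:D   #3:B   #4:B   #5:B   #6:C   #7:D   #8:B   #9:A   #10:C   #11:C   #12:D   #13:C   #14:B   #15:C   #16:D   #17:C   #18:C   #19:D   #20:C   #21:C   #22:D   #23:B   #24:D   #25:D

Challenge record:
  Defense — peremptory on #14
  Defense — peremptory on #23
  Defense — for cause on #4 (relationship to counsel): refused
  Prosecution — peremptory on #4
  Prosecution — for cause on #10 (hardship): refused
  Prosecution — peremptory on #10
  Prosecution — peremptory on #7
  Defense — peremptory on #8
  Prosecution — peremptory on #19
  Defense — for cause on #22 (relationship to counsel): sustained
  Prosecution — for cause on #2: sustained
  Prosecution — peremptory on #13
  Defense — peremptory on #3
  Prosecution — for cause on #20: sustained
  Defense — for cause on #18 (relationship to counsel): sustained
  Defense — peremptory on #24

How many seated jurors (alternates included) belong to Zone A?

Removed: #2, #3, #4, #7, #8, #10, #13, #14, #18, #19, #20, #22, #23, #24.
Seated (11 incl. alternates): #1, #5, #6, #9, #11, #12, #15, #16, #17, #21, #25.
Of those, in Zone A: #9 → 1.

1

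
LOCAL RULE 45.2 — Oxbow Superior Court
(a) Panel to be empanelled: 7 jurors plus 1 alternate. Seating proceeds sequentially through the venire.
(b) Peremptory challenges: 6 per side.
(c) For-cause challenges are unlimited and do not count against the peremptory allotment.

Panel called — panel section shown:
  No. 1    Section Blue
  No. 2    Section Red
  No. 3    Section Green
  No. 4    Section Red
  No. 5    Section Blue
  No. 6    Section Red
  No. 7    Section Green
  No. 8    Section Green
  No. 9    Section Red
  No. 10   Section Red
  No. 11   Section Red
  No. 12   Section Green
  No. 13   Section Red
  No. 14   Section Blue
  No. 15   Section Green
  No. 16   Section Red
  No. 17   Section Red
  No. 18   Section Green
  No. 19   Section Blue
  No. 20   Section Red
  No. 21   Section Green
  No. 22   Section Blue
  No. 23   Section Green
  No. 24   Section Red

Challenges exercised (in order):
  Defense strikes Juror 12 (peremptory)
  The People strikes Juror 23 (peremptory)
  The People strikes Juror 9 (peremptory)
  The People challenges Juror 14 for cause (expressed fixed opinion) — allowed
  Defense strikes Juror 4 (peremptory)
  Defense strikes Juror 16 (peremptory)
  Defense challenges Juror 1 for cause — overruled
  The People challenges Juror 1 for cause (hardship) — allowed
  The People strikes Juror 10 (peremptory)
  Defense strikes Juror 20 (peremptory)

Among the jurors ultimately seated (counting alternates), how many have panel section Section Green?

Removed: #1, #4, #9, #10, #12, #14, #16, #20, #23.
Seated (8 incl. alternates): #2, #3, #5, #6, #7, #8, #11, #13.
Of those, in Section Green: #3, #7, #8 → 3.

3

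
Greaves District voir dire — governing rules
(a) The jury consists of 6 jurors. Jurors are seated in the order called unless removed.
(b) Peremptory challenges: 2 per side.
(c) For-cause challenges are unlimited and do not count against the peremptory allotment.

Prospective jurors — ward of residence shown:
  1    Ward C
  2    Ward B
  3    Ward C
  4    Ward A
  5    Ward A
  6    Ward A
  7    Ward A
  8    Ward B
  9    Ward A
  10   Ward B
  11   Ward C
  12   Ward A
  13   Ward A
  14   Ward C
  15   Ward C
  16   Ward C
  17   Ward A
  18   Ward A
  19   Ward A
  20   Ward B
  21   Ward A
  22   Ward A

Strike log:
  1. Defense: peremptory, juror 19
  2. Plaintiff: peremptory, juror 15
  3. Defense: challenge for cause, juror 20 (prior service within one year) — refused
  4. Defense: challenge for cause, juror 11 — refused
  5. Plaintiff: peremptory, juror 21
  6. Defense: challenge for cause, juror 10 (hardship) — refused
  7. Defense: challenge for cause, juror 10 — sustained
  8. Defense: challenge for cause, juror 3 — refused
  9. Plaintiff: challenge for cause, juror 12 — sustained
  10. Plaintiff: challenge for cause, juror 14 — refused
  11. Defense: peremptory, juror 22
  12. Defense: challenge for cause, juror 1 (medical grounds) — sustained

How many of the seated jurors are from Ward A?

Removed: #1, #10, #12, #15, #19, #21, #22.
Seated jurors 1–6: #2, #3, #4, #5, #6, #7.
Of those, in Ward A: #4, #5, #6, #7 → 4.

4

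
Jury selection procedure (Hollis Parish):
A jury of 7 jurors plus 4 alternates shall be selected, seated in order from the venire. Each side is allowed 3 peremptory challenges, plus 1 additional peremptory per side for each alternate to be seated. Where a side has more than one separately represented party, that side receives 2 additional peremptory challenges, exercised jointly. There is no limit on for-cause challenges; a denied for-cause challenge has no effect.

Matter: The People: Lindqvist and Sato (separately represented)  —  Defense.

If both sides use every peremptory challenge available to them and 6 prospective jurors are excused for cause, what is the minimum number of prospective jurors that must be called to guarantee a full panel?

33

Seats to fill: 7 + 4 alternates = 11.
Peremptories — The People: 3 + 1×4 + 2 = 9; Defense: 3 + 1×4 = 7; total 16.
For-cause removals: 6.
Minimum venire: 11 + 16 + 6 = 33.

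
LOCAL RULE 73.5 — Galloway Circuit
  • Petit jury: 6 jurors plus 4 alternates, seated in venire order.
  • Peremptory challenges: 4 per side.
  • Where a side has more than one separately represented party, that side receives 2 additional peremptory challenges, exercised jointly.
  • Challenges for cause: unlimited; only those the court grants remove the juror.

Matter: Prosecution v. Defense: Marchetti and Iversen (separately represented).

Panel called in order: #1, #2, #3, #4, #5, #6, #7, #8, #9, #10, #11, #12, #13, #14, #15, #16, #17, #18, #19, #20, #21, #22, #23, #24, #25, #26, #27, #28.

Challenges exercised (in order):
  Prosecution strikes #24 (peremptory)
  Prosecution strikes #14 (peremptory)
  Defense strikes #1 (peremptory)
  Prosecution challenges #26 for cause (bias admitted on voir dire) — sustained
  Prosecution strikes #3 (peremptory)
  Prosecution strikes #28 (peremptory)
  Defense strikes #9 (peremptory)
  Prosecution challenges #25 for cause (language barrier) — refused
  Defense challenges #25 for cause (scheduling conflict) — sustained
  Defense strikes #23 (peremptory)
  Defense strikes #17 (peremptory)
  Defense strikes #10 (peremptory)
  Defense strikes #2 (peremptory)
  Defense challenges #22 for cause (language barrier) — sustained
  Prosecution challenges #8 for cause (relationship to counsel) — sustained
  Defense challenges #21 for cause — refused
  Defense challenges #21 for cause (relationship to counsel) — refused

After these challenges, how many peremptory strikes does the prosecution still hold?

Prosecution allotment: 4.
Prosecution peremptories used: #24, #14, #3, #28 — 4 (for-cause on #26, #25, #8 don't count).
Remaining: 4 − 4 = 0.

0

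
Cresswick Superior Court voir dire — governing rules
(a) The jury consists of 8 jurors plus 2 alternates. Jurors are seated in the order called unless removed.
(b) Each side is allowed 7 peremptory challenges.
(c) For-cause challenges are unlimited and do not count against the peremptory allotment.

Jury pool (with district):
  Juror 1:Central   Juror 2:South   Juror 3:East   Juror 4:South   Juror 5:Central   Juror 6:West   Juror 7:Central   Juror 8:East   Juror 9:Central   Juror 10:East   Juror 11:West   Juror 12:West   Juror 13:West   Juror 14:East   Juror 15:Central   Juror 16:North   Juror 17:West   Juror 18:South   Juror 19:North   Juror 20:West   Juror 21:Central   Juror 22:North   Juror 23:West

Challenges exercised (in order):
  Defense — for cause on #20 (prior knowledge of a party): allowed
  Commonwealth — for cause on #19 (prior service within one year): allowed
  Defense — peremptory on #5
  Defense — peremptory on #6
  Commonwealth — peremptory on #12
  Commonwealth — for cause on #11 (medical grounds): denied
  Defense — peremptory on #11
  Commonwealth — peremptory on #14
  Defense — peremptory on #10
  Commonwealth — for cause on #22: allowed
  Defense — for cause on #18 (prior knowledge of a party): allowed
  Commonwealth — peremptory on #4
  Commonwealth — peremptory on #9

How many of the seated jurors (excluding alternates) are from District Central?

Removed: #4, #5, #6, #9, #10, #11, #12, #14, #18, #19, #20, #22.
Seated jurors 1–8: #1, #2, #3, #7, #8, #13, #15, #16 (alternates #17, #21 not counted).
Of those, in District Central: #1, #7, #15 → 3.

3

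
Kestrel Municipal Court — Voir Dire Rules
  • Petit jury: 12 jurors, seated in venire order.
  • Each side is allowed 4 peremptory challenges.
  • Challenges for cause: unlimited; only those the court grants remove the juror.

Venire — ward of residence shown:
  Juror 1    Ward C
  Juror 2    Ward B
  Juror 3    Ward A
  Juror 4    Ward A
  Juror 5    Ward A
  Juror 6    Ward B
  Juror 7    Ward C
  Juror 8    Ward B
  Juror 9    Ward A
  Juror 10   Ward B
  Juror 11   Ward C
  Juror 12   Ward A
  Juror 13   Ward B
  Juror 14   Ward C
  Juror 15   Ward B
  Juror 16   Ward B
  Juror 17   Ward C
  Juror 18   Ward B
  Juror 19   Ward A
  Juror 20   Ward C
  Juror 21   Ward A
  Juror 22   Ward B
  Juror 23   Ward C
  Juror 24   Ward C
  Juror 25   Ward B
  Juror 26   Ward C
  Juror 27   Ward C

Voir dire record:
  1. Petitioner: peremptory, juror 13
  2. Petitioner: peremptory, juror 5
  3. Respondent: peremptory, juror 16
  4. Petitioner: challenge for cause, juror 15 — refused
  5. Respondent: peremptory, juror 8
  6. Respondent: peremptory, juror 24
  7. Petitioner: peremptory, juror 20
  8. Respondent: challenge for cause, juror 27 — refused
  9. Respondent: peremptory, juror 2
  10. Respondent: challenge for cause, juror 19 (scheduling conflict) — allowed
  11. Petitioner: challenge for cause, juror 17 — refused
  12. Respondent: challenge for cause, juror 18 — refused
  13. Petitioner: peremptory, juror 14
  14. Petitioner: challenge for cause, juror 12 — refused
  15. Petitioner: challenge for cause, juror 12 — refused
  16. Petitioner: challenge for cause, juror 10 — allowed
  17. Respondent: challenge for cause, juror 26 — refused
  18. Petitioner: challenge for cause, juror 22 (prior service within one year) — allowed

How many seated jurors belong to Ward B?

Removed: #2, #5, #8, #10, #13, #14, #16, #19, #20, #22, #24.
Seated jurors 1–12: #1, #3, #4, #6, #7, #9, #11, #12, #15, #17, #18, #21.
Of those, in Ward B: #6, #15, #18 → 3.

3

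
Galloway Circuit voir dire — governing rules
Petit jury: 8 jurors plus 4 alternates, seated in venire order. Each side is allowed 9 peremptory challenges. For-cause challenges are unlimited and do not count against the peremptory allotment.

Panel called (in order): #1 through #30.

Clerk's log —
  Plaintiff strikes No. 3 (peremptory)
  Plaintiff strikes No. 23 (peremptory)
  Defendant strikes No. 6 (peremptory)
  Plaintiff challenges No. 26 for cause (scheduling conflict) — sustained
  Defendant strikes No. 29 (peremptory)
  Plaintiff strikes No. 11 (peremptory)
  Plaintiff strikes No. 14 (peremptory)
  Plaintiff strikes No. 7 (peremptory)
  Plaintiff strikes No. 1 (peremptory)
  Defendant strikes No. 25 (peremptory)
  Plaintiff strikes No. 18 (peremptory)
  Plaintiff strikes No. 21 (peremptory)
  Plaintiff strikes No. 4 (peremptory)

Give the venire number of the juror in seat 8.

15

Removed: #1, #3, #4, #6, #7, #11, #14, #18, #21, #23, #25, #26, #29.
Seating in order: seats 1–8 → #2, #5, #8, #9, #10, #12, #13, #15; alternates → #16, #17, #19, #20.
So seat 8 is #15.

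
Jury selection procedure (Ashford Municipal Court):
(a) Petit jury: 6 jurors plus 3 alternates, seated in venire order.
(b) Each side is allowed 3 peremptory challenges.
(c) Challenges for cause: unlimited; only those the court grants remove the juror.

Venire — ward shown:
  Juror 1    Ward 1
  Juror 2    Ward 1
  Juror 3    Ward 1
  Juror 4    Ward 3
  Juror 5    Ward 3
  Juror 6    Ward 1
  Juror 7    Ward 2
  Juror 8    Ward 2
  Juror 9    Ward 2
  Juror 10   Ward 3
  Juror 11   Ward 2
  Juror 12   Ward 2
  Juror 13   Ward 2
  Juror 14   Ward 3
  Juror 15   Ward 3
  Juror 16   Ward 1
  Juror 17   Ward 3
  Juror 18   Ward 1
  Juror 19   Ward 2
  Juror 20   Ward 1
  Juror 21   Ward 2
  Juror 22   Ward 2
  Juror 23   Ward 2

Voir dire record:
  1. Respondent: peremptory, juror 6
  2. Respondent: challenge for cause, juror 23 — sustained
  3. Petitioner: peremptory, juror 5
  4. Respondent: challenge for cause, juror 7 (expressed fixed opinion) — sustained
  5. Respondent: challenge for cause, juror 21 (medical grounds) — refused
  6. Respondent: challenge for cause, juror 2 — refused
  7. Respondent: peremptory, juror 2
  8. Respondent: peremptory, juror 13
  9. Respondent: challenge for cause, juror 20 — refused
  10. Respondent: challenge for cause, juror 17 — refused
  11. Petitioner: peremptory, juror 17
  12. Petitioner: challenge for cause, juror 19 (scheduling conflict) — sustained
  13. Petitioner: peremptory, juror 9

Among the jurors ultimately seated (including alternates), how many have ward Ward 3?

4

Removed: #2, #5, #6, #7, #9, #13, #17, #19, #23.
Seated (9 incl. alternates): #1, #3, #4, #8, #10, #11, #12, #14, #15.
Of those, in Ward 3: #4, #10, #14, #15 → 4.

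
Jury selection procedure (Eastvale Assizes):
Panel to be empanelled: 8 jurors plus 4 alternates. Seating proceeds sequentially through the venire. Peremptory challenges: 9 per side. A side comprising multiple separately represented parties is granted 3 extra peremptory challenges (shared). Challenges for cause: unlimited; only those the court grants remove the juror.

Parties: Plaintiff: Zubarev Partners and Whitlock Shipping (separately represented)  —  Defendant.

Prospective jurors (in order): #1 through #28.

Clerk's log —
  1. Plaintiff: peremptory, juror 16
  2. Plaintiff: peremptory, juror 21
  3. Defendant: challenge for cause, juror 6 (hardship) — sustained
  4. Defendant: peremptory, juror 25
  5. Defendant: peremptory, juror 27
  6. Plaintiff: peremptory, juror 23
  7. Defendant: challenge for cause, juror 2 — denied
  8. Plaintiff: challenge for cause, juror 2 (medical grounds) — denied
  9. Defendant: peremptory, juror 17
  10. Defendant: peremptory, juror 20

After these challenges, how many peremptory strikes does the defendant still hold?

Defendant allotment: 9.
Defendant peremptories used: #25, #27, #17, #20 — 4 (for-cause on #6, #2 don't count).
Remaining: 9 − 4 = 5.

5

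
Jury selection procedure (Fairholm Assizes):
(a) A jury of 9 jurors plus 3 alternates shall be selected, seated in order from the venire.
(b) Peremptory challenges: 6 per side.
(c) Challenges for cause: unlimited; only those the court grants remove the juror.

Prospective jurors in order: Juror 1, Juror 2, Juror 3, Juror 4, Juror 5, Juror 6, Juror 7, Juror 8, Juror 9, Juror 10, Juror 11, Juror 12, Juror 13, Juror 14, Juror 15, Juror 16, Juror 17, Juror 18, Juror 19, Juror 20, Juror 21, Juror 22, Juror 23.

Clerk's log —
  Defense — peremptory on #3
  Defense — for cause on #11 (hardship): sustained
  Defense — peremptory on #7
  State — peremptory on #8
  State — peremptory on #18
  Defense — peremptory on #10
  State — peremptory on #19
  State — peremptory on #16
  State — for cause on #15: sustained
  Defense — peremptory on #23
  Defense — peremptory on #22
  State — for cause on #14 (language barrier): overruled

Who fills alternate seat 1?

Removed: #3, #7, #8, #10, #11, #15, #16, #18, #19, #22, #23. (#14 stays — for-cause denied.)
Seating in order: seats 1–9 → #1, #2, #4, #5, #6, #9, #12, #13, #14; alternates → #17, #20, #21.
So alternate 1 is #17.

17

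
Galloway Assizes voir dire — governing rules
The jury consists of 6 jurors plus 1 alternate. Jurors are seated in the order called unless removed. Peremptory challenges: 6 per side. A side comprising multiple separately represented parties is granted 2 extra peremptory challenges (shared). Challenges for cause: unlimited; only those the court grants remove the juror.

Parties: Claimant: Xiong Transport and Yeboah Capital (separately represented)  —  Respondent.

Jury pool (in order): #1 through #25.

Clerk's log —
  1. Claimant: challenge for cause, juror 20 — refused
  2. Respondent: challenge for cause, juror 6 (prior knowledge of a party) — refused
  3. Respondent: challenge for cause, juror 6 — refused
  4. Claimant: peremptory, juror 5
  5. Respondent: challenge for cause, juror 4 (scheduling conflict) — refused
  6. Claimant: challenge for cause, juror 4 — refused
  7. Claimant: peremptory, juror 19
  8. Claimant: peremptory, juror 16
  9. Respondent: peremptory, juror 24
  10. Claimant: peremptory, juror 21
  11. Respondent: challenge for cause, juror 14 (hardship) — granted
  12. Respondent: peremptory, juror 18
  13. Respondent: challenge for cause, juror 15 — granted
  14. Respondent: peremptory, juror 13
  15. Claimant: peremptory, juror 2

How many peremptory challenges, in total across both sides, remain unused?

6

Claimant allotment: 6 base + 2 multi-party = 8. Respondent allotment: 6.
Claimant peremptories used: #5, #19, #16, #21, #2 — 5 (for-cause on #20, #4 don't count).
Respondent peremptories used: #24, #18, #13 — 3 (for-cause on #6, #6, #4, #14, #15 don't count).
Remaining: (8 − 5) + (6 − 3) = 6.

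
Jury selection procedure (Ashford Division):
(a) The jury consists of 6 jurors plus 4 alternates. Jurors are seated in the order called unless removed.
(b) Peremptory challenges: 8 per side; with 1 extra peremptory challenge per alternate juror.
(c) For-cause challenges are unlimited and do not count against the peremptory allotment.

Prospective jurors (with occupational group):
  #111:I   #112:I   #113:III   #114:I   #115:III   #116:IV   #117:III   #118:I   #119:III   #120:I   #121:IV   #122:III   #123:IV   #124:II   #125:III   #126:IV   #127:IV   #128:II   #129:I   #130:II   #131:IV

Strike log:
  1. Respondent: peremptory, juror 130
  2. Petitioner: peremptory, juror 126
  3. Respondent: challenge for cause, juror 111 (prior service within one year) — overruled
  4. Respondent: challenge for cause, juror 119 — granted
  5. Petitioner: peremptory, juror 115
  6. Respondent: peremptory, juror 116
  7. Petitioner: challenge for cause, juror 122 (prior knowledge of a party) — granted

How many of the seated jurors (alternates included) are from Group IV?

2

Removed: #115, #116, #119, #122, #126, #130.
Seated (10 incl. alternates): #111, #112, #113, #114, #117, #118, #120, #121, #123, #124.
Of those, in Group IV: #121, #123 → 2.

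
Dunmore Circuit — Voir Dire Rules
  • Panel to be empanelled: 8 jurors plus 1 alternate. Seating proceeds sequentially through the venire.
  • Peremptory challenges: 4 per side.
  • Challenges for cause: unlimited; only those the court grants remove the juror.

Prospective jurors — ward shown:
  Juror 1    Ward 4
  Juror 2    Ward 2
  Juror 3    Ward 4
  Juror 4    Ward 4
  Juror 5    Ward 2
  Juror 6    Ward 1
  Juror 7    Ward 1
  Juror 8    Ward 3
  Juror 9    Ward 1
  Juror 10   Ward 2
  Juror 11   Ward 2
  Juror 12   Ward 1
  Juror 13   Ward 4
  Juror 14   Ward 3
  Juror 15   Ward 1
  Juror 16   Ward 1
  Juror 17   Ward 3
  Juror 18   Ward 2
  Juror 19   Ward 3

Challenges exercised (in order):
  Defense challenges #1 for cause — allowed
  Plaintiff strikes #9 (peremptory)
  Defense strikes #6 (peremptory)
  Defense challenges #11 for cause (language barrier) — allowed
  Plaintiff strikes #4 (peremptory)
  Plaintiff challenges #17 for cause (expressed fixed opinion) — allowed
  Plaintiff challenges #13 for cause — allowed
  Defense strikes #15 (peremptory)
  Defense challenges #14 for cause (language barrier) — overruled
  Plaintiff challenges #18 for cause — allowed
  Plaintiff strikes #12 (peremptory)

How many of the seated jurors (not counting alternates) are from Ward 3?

Removed: #1, #4, #6, #9, #11, #12, #13, #15, #17, #18.
Seated jurors 1–8: #2, #3, #5, #7, #8, #10, #14, #16 (alternates #19 not counted).
Of those, in Ward 3: #8, #14 → 2.

2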